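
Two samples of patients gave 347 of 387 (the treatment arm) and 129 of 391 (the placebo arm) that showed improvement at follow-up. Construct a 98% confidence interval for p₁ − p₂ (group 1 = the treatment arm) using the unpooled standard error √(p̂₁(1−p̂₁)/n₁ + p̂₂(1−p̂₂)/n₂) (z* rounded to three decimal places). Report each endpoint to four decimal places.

(0.5007, 0.6327)

p̂₁ = 0.89664, p̂₂ = 0.32992, so the observed difference is 0.56672.
SE = √(0.000239473 + 0.000565406) = √0.000804879 = 0.028370.
For 98% confidence, z* = 2.326. Margin = 2.326·0.028370 = 0.06599.
Interval: 0.56672 ± 0.06599 → (0.5007, 0.6327).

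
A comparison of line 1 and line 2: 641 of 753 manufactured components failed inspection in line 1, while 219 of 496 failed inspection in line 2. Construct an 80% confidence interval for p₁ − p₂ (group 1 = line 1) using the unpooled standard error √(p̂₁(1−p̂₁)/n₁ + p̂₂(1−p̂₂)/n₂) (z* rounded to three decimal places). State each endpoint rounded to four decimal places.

(0.3767, 0.4428)

p̂₁ = 641/753 = 0.85126, p̂₂ = 219/496 = 0.44153; p̂₁ − p̂₂ = 0.40973.
SE = √(0.000168148 + 0.000497140) = √0.000665288 = 0.025793.
For 80% confidence, z* = 1.282. Margin of error = 0.03307.
So the interval runs from 0.3767 to 0.4428.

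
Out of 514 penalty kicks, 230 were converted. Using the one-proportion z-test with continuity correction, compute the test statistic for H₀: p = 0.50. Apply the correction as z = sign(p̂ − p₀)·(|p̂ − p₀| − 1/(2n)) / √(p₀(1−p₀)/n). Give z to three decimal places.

z = -2.338

The sample proportion is 230/514 = 0.44747. p̂ − p₀ = -0.052529.
1/(2n) = 0.000973.
Corrected numerator: |-0.052529| − 0.000973 = 0.051556.
SE₀ = √(0.50·0.50/514) = 0.022054.
z = (−)0.051556/0.022054 = -2.338.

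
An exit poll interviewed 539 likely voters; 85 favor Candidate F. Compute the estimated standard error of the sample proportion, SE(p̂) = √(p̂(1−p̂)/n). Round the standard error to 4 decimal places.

With x = 85 successes in n = 539, p̂ = 0.15770.
p̂(1−p̂) = 0.15770·0.84230 = 0.132831.
Dividing by n and taking the root: √0.000246440 = 0.0157.

SE = 0.0157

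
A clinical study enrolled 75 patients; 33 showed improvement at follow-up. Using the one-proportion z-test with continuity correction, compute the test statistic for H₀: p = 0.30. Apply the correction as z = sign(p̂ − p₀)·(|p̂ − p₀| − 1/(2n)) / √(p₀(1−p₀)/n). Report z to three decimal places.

p̂ = 33/75 = 0.44000. p̂ − p₀ = 0.140000.
1/(2n) = 0.006667.
Corrected numerator: |0.140000| − 0.006667 = 0.133333.
SE₀ = √(0.30·0.70/75) = 0.052915.
z = (+)0.133333/0.052915 = 2.520.

z = 2.520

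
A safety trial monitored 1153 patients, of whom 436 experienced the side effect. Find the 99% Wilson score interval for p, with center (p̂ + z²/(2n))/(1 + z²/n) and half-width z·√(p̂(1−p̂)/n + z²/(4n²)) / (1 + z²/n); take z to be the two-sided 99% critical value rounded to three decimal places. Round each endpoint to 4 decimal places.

(0.3422, 0.4155)

p̂ = 436/1153 = 0.37814; z = 2.576, so z² = 6.635776.
Denominator 1 + z²/n = 1 + 6.635776/1153 = 1.005755.
Adjusted center: (0.37814 + z²/(2n))/1.005755 = 0.37884.
Radicand: p̂(1−p̂)/n + z²/(4n²) = 0.000203947 + 0.000001248 = 0.000205195.
Half-width = z·√(radicand)/denom = 2.576·0.014325/1.005755 = 0.03669.
Interval: 0.37884 ± 0.03669 → (0.3422, 0.4155).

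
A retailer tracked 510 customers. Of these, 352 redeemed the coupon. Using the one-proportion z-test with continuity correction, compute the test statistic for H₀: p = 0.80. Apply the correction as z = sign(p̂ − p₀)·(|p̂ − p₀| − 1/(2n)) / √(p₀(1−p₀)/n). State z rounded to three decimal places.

Sample proportion p̂ = 352/510 = 0.69020. p̂ − p₀ = -0.109804.
1/(2n) = 0.000980.
Corrected numerator: |-0.109804| − 0.000980 = 0.108824.
Under H₀, SE = √(p₀(1−p₀)/n) = √(0.80·0.20/510) = √0.000313725 = 0.017712.
z = (−)0.108824/0.017712 = -6.144.

z = -6.144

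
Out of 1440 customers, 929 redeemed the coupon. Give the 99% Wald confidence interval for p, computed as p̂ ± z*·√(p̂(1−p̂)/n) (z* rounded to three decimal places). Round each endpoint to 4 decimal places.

(0.6127, 0.6776)

Sample proportion p̂ = 929/1440 = 0.64514.
Standard error of p̂: √(0.228935/1440) = √0.000158982 = 0.012609.
z* = 2.576 at the 99% level.
Margin = 2.576·0.012609 = 0.03248.
Interval: 0.64514 ± 0.03248 → (0.6127, 0.6776).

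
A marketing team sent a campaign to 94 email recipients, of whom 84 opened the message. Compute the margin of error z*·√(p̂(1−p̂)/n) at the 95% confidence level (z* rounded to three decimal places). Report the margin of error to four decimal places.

ME = 0.0623

Sample proportion p̂ = 84/94 = 0.89362.
SE = √(p̂(1−p̂)/n) = √(0.095066/94) = 0.031802.
The 95% critical value is z* = 1.960.
Margin of error = z*·SE = 1.960 × 0.031802 = 0.0623.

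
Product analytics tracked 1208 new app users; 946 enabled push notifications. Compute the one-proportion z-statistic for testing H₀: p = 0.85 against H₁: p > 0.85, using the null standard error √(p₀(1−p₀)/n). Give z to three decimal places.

Sample proportion p̂ = 946/1208 = 0.78311.
Under H₀, SE = √(p₀(1−p₀)/n) = √(0.85·0.15/1208) = √0.000105546 = 0.010274.
z = (0.78311 − 0.85)/0.010274 = -0.06689/0.010274 = -6.511.

z = -6.511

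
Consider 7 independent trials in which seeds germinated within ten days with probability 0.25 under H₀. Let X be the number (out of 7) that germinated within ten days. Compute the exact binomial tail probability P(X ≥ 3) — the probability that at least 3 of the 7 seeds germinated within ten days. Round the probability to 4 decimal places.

X ~ Binomial(n=7, p=0.25).
P(X ≥ 3) = Σ_{j=3}^{7} C(7,j)·0.25^j·0.75^{7−j}.
= 0.173035 + 0.057678 + 0.011536 + 0.001282 + 0.000061 = 0.2436.

P = 0.2436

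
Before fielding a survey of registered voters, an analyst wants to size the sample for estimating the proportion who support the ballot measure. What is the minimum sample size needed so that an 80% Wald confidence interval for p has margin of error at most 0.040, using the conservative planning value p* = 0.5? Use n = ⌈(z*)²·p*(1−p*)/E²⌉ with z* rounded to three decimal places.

n = 257

z* = 1.282 at the 80% level.
p*(1−p*) = 0.50·0.50 = 0.2500.
(z*)²·p*(1−p*)/E² = 1.643524·0.2500/0.001600 = 256.801.
Rounding up, n = 257.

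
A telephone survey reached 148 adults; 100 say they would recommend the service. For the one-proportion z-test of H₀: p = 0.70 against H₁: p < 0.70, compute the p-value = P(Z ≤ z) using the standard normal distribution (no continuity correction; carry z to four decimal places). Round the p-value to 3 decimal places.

p-value = 0.259

p̂ = 100/148 = 0.67568.
Under H₀, SE = √(p₀(1−p₀)/n) = √(0.70·0.30/148) = √0.001418919 = 0.037669.
Test statistic (full precision, shown to 4 dp): z = (100/148 − 0.70)/SE₀ ≈ -0.6457.
From the standard normal, P(Z ≤ z) = 0.259.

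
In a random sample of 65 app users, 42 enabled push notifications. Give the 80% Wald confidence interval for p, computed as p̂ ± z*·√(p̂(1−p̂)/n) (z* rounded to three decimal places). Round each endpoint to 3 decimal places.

p̂ = 42/65 = 0.64615.
SE(p̂) = √(0.64615·0.35385/65) = 0.059309.
z* = 1.282 at the 80% level.
Margin of error: 1.282 × 0.059309 = 0.07603.
So the interval runs from 0.570 to 0.722.

(0.570, 0.722)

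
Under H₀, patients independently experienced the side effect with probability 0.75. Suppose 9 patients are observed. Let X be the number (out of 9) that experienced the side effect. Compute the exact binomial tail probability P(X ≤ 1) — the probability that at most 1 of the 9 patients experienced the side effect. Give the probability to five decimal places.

P = 0.00011

X ~ Binomial(n=9, p=0.75).
P(X ≤ 1) = C(9,0)·0.75^0·0.25^9 + C(9,1)·0.75^1·0.25^8.
= 0.000004 + 0.000103 = 0.00011.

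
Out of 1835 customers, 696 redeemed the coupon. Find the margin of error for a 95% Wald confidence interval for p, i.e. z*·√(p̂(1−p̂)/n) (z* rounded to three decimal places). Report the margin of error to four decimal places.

ME = 0.0222

With x = 696 successes in n = 1835, p̂ = 0.37929.
SE(p̂) = √(0.37929·0.62071/1835) = 0.011327.
z* = 1.960 at the 95% level.
ME = 1.960·0.011327 = 0.0222.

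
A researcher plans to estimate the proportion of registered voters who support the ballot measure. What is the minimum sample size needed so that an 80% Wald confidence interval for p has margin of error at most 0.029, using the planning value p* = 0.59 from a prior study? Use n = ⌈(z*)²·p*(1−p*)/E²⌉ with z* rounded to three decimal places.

n = 473

z* = 1.282 at the 80% level.
p*(1−p*) = 0.2419.
(z*)²·p*(1−p*)/E² = 1.643524·0.2419/0.000841 = 472.733.
⌈472.733⌉ = 473.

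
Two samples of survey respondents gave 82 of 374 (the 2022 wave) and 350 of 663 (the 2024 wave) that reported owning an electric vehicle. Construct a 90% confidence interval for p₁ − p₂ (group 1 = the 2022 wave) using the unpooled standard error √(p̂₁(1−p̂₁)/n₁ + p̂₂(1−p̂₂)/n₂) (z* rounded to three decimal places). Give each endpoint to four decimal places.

(-0.3561, -0.2612)

p̂₁ = 82/374 = 0.21925, p̂₂ = 350/663 = 0.52790; p̂₁ − p̂₂ = -0.30865.
SE = √(0.000457701 + 0.000375900) = √0.000833601 = 0.028872.
For 90% confidence, z* = 1.645. Margin = 1.645·0.028872 = 0.04749.
Interval: -0.30865 ± 0.04749 → (-0.3561, -0.2612).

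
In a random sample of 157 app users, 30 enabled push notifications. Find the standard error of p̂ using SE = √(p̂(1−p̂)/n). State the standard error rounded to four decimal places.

p̂ = 30/157 = 0.19108.
p̂(1−p̂) = 0.154568.
Dividing by n and taking the root: √0.000984510 = 0.0314.

SE = 0.0314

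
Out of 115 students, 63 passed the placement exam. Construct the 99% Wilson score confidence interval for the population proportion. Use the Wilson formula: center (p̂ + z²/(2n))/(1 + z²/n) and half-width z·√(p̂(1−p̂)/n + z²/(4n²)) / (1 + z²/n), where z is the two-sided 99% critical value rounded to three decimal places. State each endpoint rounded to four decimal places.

p̂ = 63/115 = 0.54783; z = 2.576, so z² = 6.635776.
Denominator 1 + z²/n = 1 + 6.635776/115 = 1.057702.
Adjusted center: (0.54783 + z²/(2n))/1.057702 = 0.54522.
Radicand: p̂(1−p̂)/n + z²/(4n²) = 0.002154023 + 0.000125440 = 0.002279463.
Half-width = z·√(radicand)/denom = 2.576·0.047744/1.057702 = 0.11628.
So the interval runs from 0.4289 to 0.6615.

(0.4289, 0.6615)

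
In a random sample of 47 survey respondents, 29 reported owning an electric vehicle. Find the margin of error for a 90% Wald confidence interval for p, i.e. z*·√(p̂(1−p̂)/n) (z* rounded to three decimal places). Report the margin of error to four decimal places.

ME = 0.1166

With x = 29 successes in n = 47, p̂ = 0.61702.
Standard error of p̂: √(0.236306/47) = √0.005027788 = 0.070907.
For 90% confidence, z* = 1.645.
Margin of error = z*·SE = 1.645 × 0.070907 = 0.1166.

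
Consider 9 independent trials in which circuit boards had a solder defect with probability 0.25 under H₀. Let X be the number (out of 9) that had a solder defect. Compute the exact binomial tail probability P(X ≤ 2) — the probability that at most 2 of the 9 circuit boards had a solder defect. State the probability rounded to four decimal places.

P = 0.6007

X ~ Binomial(n=9, p=0.25).
P(X ≤ 2) = C(9,0)·0.25^0·0.75^9 + C(9,1)·0.25^1·0.75^8 + C(9,2)·0.25^2·0.75^7.
= 0.075085 + 0.225254 + 0.300339 = 0.6007.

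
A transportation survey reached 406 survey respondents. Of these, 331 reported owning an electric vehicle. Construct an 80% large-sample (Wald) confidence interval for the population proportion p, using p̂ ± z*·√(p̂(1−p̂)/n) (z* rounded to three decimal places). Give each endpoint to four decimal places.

(0.7906, 0.8400)

With x = 331 successes in n = 406, p̂ = 0.81527.
Standard error of p̂: √(0.150604/406) = √0.000370946 = 0.019260.
z* = 1.282 at the 80% level.
Margin of error: 1.282 × 0.019260 = 0.02469.
So the interval runs from 0.7906 to 0.8400.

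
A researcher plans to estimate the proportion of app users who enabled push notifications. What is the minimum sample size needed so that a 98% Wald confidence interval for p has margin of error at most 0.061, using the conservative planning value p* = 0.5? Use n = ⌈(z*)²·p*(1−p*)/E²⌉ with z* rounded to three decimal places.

The 98% critical value is z* = 2.326.
p*(1−p*) = 0.2500.
Required n before rounding: 5.410276 × 0.2500 / 0.061² = 363.496.
Rounding up, n = 364.

n = 364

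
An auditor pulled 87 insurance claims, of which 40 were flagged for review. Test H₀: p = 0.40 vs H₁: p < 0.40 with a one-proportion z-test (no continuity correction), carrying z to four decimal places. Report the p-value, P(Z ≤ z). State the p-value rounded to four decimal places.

p-value = 0.8724

With x = 40 successes in n = 87, p̂ = 0.45977.
SE₀ = √(0.40·0.60/87) = 0.052523.
z = (p̂ − p₀)/SE = (40/87 − 0.40)/0.052523 ≈ 1.1380.
From the standard normal, P(Z ≤ z) = 0.8724.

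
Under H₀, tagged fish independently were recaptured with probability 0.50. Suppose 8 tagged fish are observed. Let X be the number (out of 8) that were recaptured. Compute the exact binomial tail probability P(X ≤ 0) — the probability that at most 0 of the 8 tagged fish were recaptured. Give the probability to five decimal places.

P = 0.00391

X ~ Binomial(n=8, p=0.50).
P(X ≤ 0) = C(8,0)·0.50^0·0.50^8.
= 0.003906 = 0.00391.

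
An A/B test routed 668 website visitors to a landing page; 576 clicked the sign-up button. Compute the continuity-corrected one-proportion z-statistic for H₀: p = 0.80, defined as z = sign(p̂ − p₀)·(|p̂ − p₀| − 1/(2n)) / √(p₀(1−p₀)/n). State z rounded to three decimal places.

With x = 576 successes in n = 668, p̂ = 0.86228. p̂ − p₀ = 0.062275.
Continuity correction 1/(2n) = 1/1336 = 0.000749.
Corrected numerator: |0.062275| − 0.000749 = 0.061526.
SE₀ = √(0.80·0.20/668) = 0.015476.
z = +0.061526/0.015476 = 3.976.

z = 3.976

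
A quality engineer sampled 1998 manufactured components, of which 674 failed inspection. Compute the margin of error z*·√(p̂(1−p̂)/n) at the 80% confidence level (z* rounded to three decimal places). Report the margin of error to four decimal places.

Sample proportion p̂ = 674/1998 = 0.33734.
SE(p̂) = √(0.33734·0.66266/1998) = 0.010577.
For 80% confidence, z* = 1.282.
So ME = 0.0136.

ME = 0.0136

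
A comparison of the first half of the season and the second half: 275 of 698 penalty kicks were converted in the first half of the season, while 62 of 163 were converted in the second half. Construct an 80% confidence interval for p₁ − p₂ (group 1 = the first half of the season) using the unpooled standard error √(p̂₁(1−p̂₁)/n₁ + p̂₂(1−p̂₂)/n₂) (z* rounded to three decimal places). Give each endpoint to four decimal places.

p̂₁ = 275/698 = 0.39398, p̂₂ = 62/163 = 0.38037; p̂₁ − p̂₂ = 0.01361.
Unpooled SE = √(p̂₁(1−p̂₁)/n₁ + p̂₂(1−p̂₂)/n₂) = √(0.000342064 + 0.001445940) = 0.042285.
For 80% confidence, z* = 1.282. Margin of error = 0.05421.
CI: 0.01361 ± 0.05421 = (-0.0406, 0.0678).

(-0.0406, 0.0678)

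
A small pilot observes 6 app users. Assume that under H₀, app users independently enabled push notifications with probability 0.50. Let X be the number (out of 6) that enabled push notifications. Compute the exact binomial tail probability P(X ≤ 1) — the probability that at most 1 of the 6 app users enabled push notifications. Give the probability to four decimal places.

P = 0.1094

X ~ Binomial(n=6, p=0.50).
P(X ≤ 1) = C(6,0)·0.50^0·0.50^6 + C(6,1)·0.50^1·0.50^5.
= 0.015625 + 0.093750 = 0.1094.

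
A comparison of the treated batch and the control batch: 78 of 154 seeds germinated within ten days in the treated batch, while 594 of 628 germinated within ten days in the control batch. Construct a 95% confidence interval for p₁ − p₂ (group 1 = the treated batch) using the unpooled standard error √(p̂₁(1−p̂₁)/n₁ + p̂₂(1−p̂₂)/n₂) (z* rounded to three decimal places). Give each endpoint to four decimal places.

(-0.5203, -0.3584)

p̂₁ = 0.50649, p̂₂ = 0.94586, so the observed difference is -0.43937.
SE = √(0.001623103 + 0.000081543) = √0.001704646 = 0.041287.
z* = 1.960 at the 95% level. Margin = 1.960·0.041287 = 0.08092.
Interval: -0.43937 ± 0.08092 → (-0.5203, -0.3584).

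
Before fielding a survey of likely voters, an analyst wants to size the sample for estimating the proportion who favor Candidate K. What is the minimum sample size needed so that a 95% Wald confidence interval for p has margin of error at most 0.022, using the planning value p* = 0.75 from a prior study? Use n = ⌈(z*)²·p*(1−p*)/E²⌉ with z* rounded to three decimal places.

n = 1489

The 95% critical value is z* = 1.960.
p*(1−p*) = 0.1875.
Required n before rounding: 3.841600 × 0.1875 / 0.022² = 1488.223.
Rounding up, n = 1489.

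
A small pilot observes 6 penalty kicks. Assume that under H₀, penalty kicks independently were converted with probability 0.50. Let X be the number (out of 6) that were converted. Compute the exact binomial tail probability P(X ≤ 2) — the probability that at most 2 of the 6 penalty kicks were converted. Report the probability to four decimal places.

P = 0.3438

X ~ Binomial(n=6, p=0.50).
P(X ≤ 2) = C(6,0)·0.50^0·0.50^6 + C(6,1)·0.50^1·0.50^5 + C(6,2)·0.50^2·0.50^4.
= 0.015625 + 0.093750 + 0.234375 = 0.3438.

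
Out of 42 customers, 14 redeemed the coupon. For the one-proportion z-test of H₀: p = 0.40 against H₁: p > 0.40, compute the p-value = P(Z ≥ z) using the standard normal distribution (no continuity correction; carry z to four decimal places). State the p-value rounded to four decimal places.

Sample proportion p̂ = 14/42 = 0.33333.
Null standard error: √(0.40·0.60/42) = √0.005714286 = 0.075593.
Test statistic (full precision, shown to 4 dp): z = (14/42 − 0.40)/SE₀ ≈ -0.8819.
p-value = P(Z ≥ z) with z = -0.8819 → 0.8111.

p-value = 0.8111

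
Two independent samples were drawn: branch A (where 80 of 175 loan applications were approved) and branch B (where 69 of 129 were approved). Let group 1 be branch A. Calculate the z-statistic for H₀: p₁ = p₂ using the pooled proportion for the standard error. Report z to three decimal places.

z = -1.340

p̂₁ = 80/175 = 0.45714, p̂₂ = 69/129 = 0.53488.
Pooled p̂ = (80+69)/(175+129) = 149/304 = 0.49013.
SE = √[p̂(1−p̂)(1/n₁+1/n₂)] = √[0.49013·0.50987·(1/175+1/129)] ≈ 0.058011.
z = (p̂₁ − p̂₂)/SE = (0.45714 − 0.53488)/0.058011 = -0.07774/0.058011 = -1.340.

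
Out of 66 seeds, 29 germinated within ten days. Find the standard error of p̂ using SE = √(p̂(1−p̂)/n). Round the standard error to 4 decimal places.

The sample proportion is 29/66 = 0.43939.
p̂(1−p̂) = 0.246326.
Dividing by n and taking the root: √0.003732212 = 0.0611.

SE = 0.0611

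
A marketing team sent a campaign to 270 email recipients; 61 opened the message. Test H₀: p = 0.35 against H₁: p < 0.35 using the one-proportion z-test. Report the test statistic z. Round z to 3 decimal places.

p̂ = 61/270 = 0.22593.
Under H₀, SE = √(p₀(1−p₀)/n) = √(0.35·0.65/270) = √0.000842593 = 0.029027.
z = (p̂ − p₀)/SE = (0.22593 − 0.35)/0.029027 = -4.274.

z = -4.274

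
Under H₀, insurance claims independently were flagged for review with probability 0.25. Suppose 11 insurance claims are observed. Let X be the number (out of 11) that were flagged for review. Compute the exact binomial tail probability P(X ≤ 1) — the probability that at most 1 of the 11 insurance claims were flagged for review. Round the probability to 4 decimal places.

P = 0.1971

X is binomial with n = 11 and p = 0.25.
P(X ≤ 1) = C(11,0)·0.25^0·0.75^11 + C(11,1)·0.25^1·0.75^10.
= 0.042235 + 0.154862 = 0.1971.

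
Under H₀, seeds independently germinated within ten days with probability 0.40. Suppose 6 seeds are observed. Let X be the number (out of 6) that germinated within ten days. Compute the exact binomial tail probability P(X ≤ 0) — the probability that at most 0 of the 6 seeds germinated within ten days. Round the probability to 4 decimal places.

P = 0.0467

X ~ Binomial(n=6, p=0.40).
P(X ≤ 0) = C(6,0)·0.40^0·0.60^6.
= 0.046656 = 0.0467.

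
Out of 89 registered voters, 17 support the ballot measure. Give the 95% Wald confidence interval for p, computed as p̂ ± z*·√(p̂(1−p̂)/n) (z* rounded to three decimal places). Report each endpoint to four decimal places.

(0.1093, 0.2727)

The sample proportion is 17/89 = 0.19101.
Standard error of p̂: √(0.154526/89) = √0.001736247 = 0.041668.
The 95% critical value is z* = 1.960.
Margin = 1.960·0.041668 = 0.08167.
Interval: 0.19101 ± 0.08167 → (0.1093, 0.2727).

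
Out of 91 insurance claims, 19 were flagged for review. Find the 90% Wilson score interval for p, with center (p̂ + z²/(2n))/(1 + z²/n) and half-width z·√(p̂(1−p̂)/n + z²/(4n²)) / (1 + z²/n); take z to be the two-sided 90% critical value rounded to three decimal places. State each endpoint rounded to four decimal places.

p̂ = 19/91 = 0.20879; z = 1.645, so z² = 2.706025.
Denominator 1 + z²/n = 1 + 2.706025/91 = 1.029737.
Center = (0.20879 + 0.014868)/1.029737 = 0.21720.
Radicand: p̂(1−p̂)/n + z²/(4n²) = 0.001815356 + 0.000081694 = 0.001897050.
Half-width = 1.645·√0.001897050/1.029737 = 0.06958.
So the interval runs from 0.1476 to 0.2868.

(0.1476, 0.2868)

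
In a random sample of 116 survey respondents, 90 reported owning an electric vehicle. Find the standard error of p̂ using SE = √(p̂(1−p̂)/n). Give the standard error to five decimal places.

Sample proportion p̂ = 90/116 = 0.77586.
p̂(1−p̂) = 0.173901.
Dividing by n and taking the root: √0.001499147 = 0.03872.

SE = 0.03872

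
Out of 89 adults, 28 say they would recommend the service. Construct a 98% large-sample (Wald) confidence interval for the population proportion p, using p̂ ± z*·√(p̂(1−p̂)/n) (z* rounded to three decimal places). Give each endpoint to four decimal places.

With x = 28 successes in n = 89, p̂ = 0.31461.
Standard error of p̂: √(0.215629/89) = √0.002422802 = 0.049222.
z* = 2.326 at the 98% level.
Margin = 2.326·0.049222 = 0.11449.
Interval: 0.31461 ± 0.11449 → (0.2001, 0.4291).

(0.2001, 0.4291)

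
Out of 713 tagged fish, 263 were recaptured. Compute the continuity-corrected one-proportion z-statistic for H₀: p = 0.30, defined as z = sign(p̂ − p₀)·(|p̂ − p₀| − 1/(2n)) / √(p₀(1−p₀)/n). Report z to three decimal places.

Sample proportion p̂ = 263/713 = 0.36886. p̂ − p₀ = 0.068864.
1/(2n) = 0.000701.
Corrected numerator: |0.068864| − 0.000701 = 0.068163.
SE₀ = √(0.30·0.70/713) = 0.017162.
z = (+)0.068163/0.017162 = 3.972.

z = 3.972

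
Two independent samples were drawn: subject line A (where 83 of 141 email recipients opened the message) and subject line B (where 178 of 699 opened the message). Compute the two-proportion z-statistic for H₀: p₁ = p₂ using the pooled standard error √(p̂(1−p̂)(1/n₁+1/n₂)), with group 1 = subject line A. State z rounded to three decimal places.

z = 7.818

Sample proportions: p̂₁ = 83/141 = 0.58865 and p̂₂ = 178/699 = 0.25465.
Pooled p̂ = (83+178)/(141+699) = 261/840 = 0.31071.
Pooled SE = √[0.2141709·0.00852281] ≈ 0.042724.
z = (p̂₁ − p̂₂)/SE = (0.58865 − 0.25465)/0.042724 = 0.33400/0.042724 = 7.818.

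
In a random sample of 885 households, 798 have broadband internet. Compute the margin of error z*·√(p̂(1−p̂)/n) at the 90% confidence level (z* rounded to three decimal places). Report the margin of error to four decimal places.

The sample proportion is 798/885 = 0.90169.
SE = √(p̂(1−p̂)/n) = √(0.088641/885) = 0.010008.
z* = 1.645 at the 90% level.
Margin of error = z*·SE = 1.645 × 0.010008 = 0.0165.

ME = 0.0165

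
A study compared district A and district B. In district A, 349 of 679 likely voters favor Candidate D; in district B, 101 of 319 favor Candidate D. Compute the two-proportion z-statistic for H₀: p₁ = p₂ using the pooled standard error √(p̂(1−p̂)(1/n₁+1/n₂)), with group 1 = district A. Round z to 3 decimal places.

z = 5.844

p̂₁ = 349/679 = 0.51399, p̂₂ = 101/319 = 0.31661.
Pooling: p̂ = 450/998 = 0.45090.
Pooled SE = √[0.2475894·0.00460755] ≈ 0.033775.
z = (p̂₁ − p̂₂)/SE = (0.51399 − 0.31661)/0.033775 = 0.19738/0.033775 = 5.844.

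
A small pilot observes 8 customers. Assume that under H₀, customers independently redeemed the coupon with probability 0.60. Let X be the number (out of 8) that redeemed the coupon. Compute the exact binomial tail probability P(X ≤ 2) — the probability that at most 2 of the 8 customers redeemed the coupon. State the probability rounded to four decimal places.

X is binomial with n = 8 and p = 0.60.
P(X ≤ 2) = C(8,0)·0.60^0·0.40^8 + C(8,1)·0.60^1·0.40^7 + C(8,2)·0.60^2·0.40^6.
= 0.000655 + 0.007864 + 0.041288 = 0.0498.

P = 0.0498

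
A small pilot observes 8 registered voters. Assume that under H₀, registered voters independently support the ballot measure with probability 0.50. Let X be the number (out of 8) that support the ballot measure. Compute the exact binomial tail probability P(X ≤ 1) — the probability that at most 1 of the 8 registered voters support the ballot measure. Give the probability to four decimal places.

X is binomial with n = 8 and p = 0.50.
P(X ≤ 1) = C(8,0)·0.50^0·0.50^8 + C(8,1)·0.50^1·0.50^7.
= 0.003906 + 0.031250 = 0.0352.

P = 0.0352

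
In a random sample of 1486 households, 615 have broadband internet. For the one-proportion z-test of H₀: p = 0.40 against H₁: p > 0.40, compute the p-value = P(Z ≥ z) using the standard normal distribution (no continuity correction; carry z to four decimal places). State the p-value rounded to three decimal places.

p-value = 0.138

p̂ = 615/1486 = 0.41386.
SE₀ = √(0.40·0.60/1486) = 0.012709.
z = (p̂ − p₀)/SE = (615/1486 − 0.40)/0.012709 ≈ 1.0908.
p-value = P(Z ≥ z) with z = 1.0908 → 0.138.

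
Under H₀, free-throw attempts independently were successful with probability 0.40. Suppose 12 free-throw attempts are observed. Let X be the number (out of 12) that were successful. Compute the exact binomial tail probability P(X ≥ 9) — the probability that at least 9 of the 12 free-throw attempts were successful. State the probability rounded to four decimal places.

X ~ Binomial(n=12, p=0.40).
P(X ≥ 9) = C(12,9)·0.40^9·0.60^3 + C(12,10)·0.40^10·0.60^2 + C(12,11)·0.40^11·0.60^1 + C(12,12)·0.40^12·0.60^0.
= 0.012457 + 0.002491 + 0.000302 + 0.000017 = 0.0153.

P = 0.0153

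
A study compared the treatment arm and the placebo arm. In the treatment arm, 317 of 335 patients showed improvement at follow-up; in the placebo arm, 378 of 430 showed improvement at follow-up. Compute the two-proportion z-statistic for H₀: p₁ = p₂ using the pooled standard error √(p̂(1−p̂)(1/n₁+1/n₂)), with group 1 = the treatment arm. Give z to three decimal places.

z = 3.198

Sample proportions: p̂₁ = 317/335 = 0.94627 and p̂₂ = 378/430 = 0.87907.
Pooled p̂ = (317+378)/(335+430) = 695/765 = 0.90850.
Pooled SE = √[0.0831304·0.00531066] ≈ 0.021011.
z = 0.06720/0.021011 = 3.198.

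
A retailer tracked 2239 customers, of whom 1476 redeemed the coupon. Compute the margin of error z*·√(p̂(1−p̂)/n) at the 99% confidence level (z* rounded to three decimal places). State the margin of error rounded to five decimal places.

ME = 0.02580

The sample proportion is 1476/2239 = 0.65922.
Standard error of p̂: √(0.224648/2239) = √0.000100334 = 0.010017.
For 99% confidence, z* = 2.576.
ME = 2.576·0.010017 = 0.02580.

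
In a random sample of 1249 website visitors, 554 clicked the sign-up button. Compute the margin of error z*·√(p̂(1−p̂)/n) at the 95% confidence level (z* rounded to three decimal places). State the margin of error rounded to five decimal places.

ME = 0.02755

p̂ = 554/1249 = 0.44355.
Standard error of p̂: √(0.246814/1249) = √0.000197609 = 0.014057.
For 95% confidence, z* = 1.960.
ME = 1.960·0.014057 = 0.02755.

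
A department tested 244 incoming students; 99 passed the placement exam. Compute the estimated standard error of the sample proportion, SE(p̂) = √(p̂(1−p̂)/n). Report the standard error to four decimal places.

SE = 0.0314

With x = 99 successes in n = 244, p̂ = 0.40574.
p̂(1−p̂) = 0.40574·0.59426 = 0.241115.
SE = √(0.241115/244) = √0.000988176 = 0.0314.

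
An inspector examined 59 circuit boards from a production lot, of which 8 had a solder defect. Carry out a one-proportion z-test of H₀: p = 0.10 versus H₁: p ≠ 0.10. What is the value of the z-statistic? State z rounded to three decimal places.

Sample proportion p̂ = 8/59 = 0.13559.
Null standard error: √(0.10·0.90/59) = √0.001525424 = 0.039057.
z = (p̂ − p₀)/SE = (0.13559 − 0.10)/0.039057 = 0.911.

z = 0.911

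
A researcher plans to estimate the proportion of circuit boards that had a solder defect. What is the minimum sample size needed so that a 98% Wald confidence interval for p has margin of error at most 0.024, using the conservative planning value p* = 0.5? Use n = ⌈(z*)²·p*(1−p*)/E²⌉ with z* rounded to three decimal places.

n = 2349

For 98% confidence, z* = 2.326.
p*(1−p*) = 0.2500.
(z*)²·p*(1−p*)/E² = 5.410276·0.2500/0.000576 = 2348.210.
⌈2348.210⌉ = 2349.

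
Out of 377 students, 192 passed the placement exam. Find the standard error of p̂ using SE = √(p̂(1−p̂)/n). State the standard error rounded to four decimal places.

SE = 0.0257

The sample proportion is 192/377 = 0.50928.
p̂(1−p̂) = 0.249914.
Dividing by n and taking the root: √0.000662902 = 0.0257.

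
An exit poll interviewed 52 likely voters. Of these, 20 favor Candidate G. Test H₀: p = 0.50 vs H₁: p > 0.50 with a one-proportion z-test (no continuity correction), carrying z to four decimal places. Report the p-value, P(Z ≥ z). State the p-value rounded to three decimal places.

p-value = 0.952

Sample proportion p̂ = 20/52 = 0.38462.
SE₀ = √(0.50·0.50/52) = 0.069338.
Test statistic (full precision, shown to 4 dp): z = (20/52 − 0.50)/SE₀ ≈ -1.6641.
From the standard normal, P(Z ≥ z) = 0.952.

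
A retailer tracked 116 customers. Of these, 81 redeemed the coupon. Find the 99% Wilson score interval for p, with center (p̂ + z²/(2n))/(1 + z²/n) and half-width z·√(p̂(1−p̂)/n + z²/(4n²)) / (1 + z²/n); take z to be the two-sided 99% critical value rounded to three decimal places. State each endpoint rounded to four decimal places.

(0.5802, 0.7949)

p̂ = 81/116 = 0.69828; z = 2.576, so z² = 6.635776.
1 + z²/n = 1.057205.
Adjusted center: (0.69828 + z²/(2n))/1.057205 = 0.68755.
Radicand: p̂(1−p̂)/n + z²/(4n²) = 0.001816265 + 0.000123287 = 0.001939552.
Half-width = z·√(radicand)/denom = 2.576·0.044040/1.057205 = 0.10731.
So the interval runs from 0.5802 to 0.7949.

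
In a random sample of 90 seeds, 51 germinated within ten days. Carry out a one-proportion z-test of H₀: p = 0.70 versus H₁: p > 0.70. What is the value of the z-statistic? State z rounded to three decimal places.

Sample proportion p̂ = 51/90 = 0.56667.
Under H₀, SE = √(p₀(1−p₀)/n) = √(0.70·0.30/90) = √0.002333333 = 0.048305.
z = (0.56667 − 0.70)/0.048305 = -0.13333/0.048305 = -2.760.

z = -2.760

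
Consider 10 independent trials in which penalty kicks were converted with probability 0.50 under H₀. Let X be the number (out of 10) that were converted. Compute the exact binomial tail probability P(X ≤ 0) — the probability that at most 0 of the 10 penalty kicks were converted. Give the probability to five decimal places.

X is binomial with n = 10 and p = 0.50.
P(X ≤ 0) = C(10,0)·0.50^0·0.50^10.
= 0.000977 = 0.00098.

P = 0.00098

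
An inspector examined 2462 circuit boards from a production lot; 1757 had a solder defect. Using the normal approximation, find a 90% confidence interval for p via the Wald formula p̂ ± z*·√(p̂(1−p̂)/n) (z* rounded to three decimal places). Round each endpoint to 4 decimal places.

(0.6987, 0.7286)

With x = 1757 successes in n = 2462, p̂ = 0.71365.
SE(p̂) = √(0.71365·0.28635/2462) = 0.009111.
z* = 1.645 at the 90% level.
Margin of error: 1.645 × 0.009111 = 0.01499.
So the interval runs from 0.6987 to 0.7286.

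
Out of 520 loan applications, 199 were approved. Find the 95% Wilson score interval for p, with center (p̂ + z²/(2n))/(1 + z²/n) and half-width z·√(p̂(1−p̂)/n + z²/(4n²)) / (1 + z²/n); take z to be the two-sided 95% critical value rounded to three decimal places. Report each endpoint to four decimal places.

(0.3419, 0.4252)

p̂ = 199/520 = 0.38269; z = 1.960, so z² = 3.841600.
1 + z²/n = 1.007388.
Adjusted center: (0.38269 + z²/(2n))/1.007388 = 0.38355.
Radicand: p̂(1−p̂)/n + z²/(4n²) = 0.000454306 + 0.000003552 = 0.000457858.
Half-width = z·√(radicand)/denom = 1.960·0.021398/1.007388 = 0.04163.
So the interval runs from 0.3419 to 0.4252.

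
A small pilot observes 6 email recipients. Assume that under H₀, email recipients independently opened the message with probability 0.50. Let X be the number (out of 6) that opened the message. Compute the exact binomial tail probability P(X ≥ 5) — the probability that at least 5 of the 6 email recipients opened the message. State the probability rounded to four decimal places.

X is binomial with n = 6 and p = 0.50.
P(X ≥ 5) = C(6,5)·0.50^5·0.50^1 + C(6,6)·0.50^6·0.50^0.
= 0.093750 + 0.015625 = 0.1094.

P = 0.1094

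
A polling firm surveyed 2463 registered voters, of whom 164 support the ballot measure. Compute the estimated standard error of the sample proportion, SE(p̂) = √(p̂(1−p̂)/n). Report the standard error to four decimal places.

SE = 0.0050

p̂ = 164/2463 = 0.06659.
p̂(1−p̂) = 0.062156.
Dividing by n and taking the root: √0.000025236 = 0.0050.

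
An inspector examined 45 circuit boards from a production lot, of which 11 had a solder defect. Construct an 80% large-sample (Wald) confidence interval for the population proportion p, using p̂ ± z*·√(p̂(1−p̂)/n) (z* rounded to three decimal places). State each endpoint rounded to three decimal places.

Sample proportion p̂ = 11/45 = 0.24444.
SE(p̂) = √(0.24444·0.75556/45) = 0.064064.
The 80% critical value is z* = 1.282.
Margin of error: 1.282 × 0.064064 = 0.08213.
Interval: 0.24444 ± 0.08213 → (0.162, 0.327).

(0.162, 0.327)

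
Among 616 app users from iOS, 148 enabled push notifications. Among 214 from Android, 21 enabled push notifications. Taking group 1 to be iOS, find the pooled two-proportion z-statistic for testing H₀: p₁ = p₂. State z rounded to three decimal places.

Sample proportions: p̂₁ = 148/616 = 0.24026 and p̂₂ = 21/214 = 0.09813.
Pooled p̂ = (148+21)/(616+214) = 169/830 = 0.20361.
SE = √[p̂(1−p̂)(1/n₁+1/n₂)] = √[0.20361·0.79639·(1/616+1/214)] ≈ 0.031953.
z = 0.14213/0.031953 = 4.448.

z = 4.448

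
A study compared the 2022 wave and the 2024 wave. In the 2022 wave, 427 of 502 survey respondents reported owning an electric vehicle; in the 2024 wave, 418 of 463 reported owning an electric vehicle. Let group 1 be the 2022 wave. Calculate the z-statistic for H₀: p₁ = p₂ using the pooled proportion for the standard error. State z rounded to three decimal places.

z = -2.456

p̂₁ = 427/502 = 0.85060, p̂₂ = 418/463 = 0.90281.
Pooling: p̂ = 845/965 = 0.87565.
Pooled SE = √[0.1088888·0.00415186] ≈ 0.021262.
z = -0.05221/0.021262 = -2.456.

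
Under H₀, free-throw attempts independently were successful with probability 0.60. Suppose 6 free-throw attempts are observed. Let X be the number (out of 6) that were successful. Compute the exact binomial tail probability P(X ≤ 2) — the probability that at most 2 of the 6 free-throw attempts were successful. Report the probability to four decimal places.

X is binomial with n = 6 and p = 0.60.
P(X ≤ 2) = C(6,0)·0.60^0·0.40^6 + C(6,1)·0.60^1·0.40^5 + C(6,2)·0.60^2·0.40^4.
= 0.004096 + 0.036864 + 0.138240 = 0.1792.

P = 0.1792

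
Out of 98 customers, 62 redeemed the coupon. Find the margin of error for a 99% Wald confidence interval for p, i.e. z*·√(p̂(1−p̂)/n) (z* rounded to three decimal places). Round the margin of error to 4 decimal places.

Sample proportion p̂ = 62/98 = 0.63265.
Standard error of p̂: √(0.232403/98) = √0.002371461 = 0.048698.
For 99% confidence, z* = 2.576.
ME = 2.576·0.048698 = 0.1254.

ME = 0.1254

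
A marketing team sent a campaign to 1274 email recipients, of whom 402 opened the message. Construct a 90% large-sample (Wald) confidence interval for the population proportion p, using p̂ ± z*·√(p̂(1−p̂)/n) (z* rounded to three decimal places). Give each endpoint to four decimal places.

p̂ = 402/1274 = 0.31554.
SE(p̂) = √(0.31554·0.68446/1274) = 0.013020.
For 90% confidence, z* = 1.645.
Margin = 1.645·0.013020 = 0.02142.
So the interval runs from 0.2941 to 0.3370.

(0.2941, 0.3370)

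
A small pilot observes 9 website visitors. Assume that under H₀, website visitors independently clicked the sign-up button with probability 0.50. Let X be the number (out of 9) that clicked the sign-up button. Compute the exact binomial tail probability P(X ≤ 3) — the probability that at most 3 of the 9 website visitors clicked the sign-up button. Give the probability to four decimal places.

X is binomial with n = 9 and p = 0.50.
P(X ≤ 3) = C(9,0)·0.50^0·0.50^9 + C(9,1)·0.50^1·0.50^8 + C(9,2)·0.50^2·0.50^7 + C(9,3)·0.50^3·0.50^6.
= 0.001953 + 0.017578 + 0.070312 + 0.164062 = 0.2539.

P = 0.2539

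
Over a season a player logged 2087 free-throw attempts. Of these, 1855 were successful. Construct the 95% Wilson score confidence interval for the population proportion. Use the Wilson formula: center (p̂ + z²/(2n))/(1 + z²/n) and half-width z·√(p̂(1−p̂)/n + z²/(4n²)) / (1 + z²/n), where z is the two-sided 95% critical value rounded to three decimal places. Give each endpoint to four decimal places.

(0.8746, 0.9016)

p̂ = 1855/2087 = 0.88884; z = 1.960, so z² = 3.841600.
1 + z²/n = 1.001841.
Adjusted center: (0.88884 + z²/(2n))/1.001841 = 0.88812.
Radicand: p̂(1−p̂)/n + z²/(4n²) = 0.000047344 + 0.000000220 = 0.000047564.
Half-width = z·√(radicand)/denom = 1.960·0.006897/1.001841 = 0.01349.
So the interval runs from 0.8746 to 0.9016.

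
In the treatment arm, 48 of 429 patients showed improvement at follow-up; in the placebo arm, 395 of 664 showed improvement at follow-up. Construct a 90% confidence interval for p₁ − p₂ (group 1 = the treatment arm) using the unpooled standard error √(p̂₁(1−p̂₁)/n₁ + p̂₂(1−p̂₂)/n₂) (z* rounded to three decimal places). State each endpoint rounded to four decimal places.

(-0.5231, -0.4429)

p̂₁ = 48/429 = 0.11189, p̂₂ = 395/664 = 0.59488; p̂₁ − p̂₂ = -0.48299.
Unpooled SE = √(p̂₁(1−p̂₁)/n₁ + p̂₂(1−p̂₂)/n₂) = √(0.000231630 + 0.000362949) = 0.024384.
z* = 1.645 at the 90% level. Margin of error = 0.04011.
So the interval runs from -0.5231 to -0.4429.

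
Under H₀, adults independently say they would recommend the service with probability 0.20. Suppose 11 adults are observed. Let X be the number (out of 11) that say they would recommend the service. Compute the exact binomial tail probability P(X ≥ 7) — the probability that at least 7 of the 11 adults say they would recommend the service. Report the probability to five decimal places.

P = 0.00197

X is binomial with n = 11 and p = 0.20.
P(X ≥ 7) = Σ_{j=7}^{11} C(11,j)·0.20^j·0.80^{11−j}.
= 0.001730 + 0.000216 + 0.000018 + 0.000001 + 0.000000 = 0.00197.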